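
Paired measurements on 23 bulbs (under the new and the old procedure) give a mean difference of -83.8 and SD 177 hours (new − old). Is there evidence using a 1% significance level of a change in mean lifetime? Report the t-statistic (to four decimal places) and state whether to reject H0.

H0: μ_d = 0; H1: μ_d ≠ 0 (paired t-test on the differences, two-sided).
t = d̄/(s_d/√n) = -83.8/(177/√23) = -2.2706
df = n − 1 = 22
Two-sided p-value ≈ 0.033
Since p ≈ 0.033 > α = 0.01, fail to reject H0; the evidence is not statistically significant.

t = -2.2706; fail to reject H0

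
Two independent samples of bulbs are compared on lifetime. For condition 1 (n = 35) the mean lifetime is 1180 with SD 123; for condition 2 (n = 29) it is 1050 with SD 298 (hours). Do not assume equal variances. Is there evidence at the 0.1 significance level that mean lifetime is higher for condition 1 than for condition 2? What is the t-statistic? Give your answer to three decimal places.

Let group 1 = condition 1, group 2 = condition 2. H0: μ_1 = μ_2; H1: μ_1 > μ_2 (Welch's two-sample t-test, right-tailed).
t = (x̄_1 − x̄_2)/√(s_1²/n_1 + s_2²/n_2) = (1180 − 1050)/√(123²/35 + 298²/29) = 2.199
Welch–Satterthwaite df ≈ 35.87
p-value = P(T ≥ 2.199) ≈ 0.017
Since p ≈ 0.017 < α = 0.1, reject H0; the data support H1.

2.199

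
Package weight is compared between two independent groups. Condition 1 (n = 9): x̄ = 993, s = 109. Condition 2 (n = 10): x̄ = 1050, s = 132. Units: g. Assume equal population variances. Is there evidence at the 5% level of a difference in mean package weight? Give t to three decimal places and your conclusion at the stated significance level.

Let group 1 = condition 1, group 2 = condition 2. H0: μ_1 = μ_2; H1: μ_1 ≠ μ_2 (two-sample pooled-variance t-test, two-sided).
s_p² = [(9−1)·109² + (10−1)·132²]/(9+10−2) = 14815.5
t = (993 − 1050)/√[14815.5·(1/9 + 1/10)] = -1.019
df = n₁ + n₂ − 2 = 17
Two-sided p-value ≈ 0.322
Since p ≈ 0.322 > α = 0.05, fail to reject H0; the data do not provide sufficient evidence against H0.

t = -1.019; fail to reject H0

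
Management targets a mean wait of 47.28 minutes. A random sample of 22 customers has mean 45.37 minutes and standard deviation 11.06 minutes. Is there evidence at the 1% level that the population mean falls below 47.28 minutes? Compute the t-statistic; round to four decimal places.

-0.8100

H0: μ = 47.28; H1: μ < 47.28 (one-sample t-test, left-tailed).
t = (x̄ − μ₀)/(s/√n) = (45.37 − 47.28)/(11.06/√22) = -0.8100
df = n − 1 = 21
p-value = P(T ≤ -0.8100) ≈ 0.2135
Since p ≈ 0.2135 > α = 0.01, fail to reject H0; the data do not provide sufficient evidence against H0.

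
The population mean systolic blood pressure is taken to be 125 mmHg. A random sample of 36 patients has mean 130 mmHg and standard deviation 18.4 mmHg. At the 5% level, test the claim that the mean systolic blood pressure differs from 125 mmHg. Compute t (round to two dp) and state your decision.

H0: μ = 125; H1: μ ≠ 125 (one-sample t-test, two-sided).
t = (x̄ − μ₀)/(s/√n) = (130 − 125)/(18.4/√36) = 1.63
df = n − 1 = 35
Two-sided p-value ≈ 0.1120
Since p ≈ 0.1120 > α = 0.05, fail to reject H0; the data do not provide sufficient evidence against H0.

t = 1.63; fail to reject H0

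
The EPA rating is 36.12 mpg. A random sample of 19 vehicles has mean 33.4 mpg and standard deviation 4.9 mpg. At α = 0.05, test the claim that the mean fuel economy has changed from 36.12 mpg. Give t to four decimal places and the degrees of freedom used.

H0: μ = 36.12; H1: μ ≠ 36.12 (one-sample t-test, two-sided).
t = (x̄ − μ₀)/(s/√n) = (33.4 − 36.12)/(4.9/√19) = -2.4196
df = n − 1 = 18
Two-sided p-value ≈ 0.026
Since p ≈ 0.026 < α = 0.05, reject H0; the data support H1.

t = -2.4196, df = 18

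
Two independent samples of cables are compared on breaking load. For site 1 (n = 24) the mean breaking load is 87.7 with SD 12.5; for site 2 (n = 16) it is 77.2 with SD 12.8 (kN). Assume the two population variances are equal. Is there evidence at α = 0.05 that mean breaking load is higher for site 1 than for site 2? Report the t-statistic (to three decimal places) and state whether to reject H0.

Let group 1 = site 1, group 2 = site 2. H0: μ_1 = μ_2; H1: μ_1 > μ_2 (two-sample pooled-variance t-test, right-tailed).
s_p² = [(24−1)·12.5² + (16−1)·12.8²]/(24+16−2) = 159.246
t = (87.7 − 77.2)/√[159.246·(1/24 + 1/16)] = 2.578
df = n₁ + n₂ − 2 = 38
p-value = P(T ≥ 2.578) ≈ 0.007
Since p ≈ 0.007 < α = 0.05, reject H0; the evidence is statistically significant.

t = 2.578; reject H0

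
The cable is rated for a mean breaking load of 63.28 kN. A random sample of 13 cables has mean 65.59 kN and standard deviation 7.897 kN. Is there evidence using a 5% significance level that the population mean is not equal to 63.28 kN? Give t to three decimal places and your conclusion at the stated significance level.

t = 1.055; fail to reject H0

H0: μ = 63.28; H1: μ ≠ 63.28 (one-sample t-test, two-sided).
t = (x̄ − μ₀)/(s/√n) = (65.59 − 63.28)/(7.897/√13) = 1.055
df = n − 1 = 12
Two-sided p-value ≈ 0.312
Since p ≈ 0.312 > α = 0.05, fail to reject H0; the data do not provide sufficient evidence against H0.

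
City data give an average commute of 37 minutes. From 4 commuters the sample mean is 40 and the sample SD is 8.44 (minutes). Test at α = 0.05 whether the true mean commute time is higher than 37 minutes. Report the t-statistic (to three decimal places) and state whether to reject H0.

t = 0.711; fail to reject H0

H0: μ = 37; H1: μ > 37 (one-sample t-test, right-tailed).
t = (x̄ − μ₀)/(s/√n) = (40 − 37)/(8.44/√4) = 0.711
df = n − 1 = 3
p-value = P(T ≥ 0.711) ≈ 0.2642
Since p ≈ 0.2642 > α = 0.05, fail to reject H0; the evidence is not statistically significant.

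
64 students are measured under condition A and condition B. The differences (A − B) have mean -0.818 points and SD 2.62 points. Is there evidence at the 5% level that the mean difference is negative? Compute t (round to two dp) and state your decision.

t = -2.50; reject H0

H0: μ_d = 0; H1: μ_d < 0 (paired t-test on the differences, left-tailed).
t = d̄/(s_d/√n) = -0.818/(2.62/√64) = -2.50
df = n − 1 = 63
p-value = P(T ≤ -2.50) ≈ 0.0076
Since p ≈ 0.0076 < α = 0.05, reject H0; the data support H1.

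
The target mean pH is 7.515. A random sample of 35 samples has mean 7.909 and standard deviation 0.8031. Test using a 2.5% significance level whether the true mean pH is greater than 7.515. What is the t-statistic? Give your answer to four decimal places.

H0: μ = 7.515; H1: μ > 7.515 (one-sample t-test, right-tailed).
t = (x̄ − μ₀)/(s/√n) = (7.909 − 7.515)/(0.8031/√35) = 2.9024
df = n − 1 = 34
p-value = P(T ≥ 2.9024) ≈ 0.0032
Since p ≈ 0.0032 < α = 0.025, reject H0; the data support H1.

2.9024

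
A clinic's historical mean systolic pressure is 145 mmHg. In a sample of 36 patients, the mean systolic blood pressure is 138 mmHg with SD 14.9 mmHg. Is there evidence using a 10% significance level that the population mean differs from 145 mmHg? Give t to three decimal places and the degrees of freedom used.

t = -2.819, df = 35

H0: μ = 145; H1: μ ≠ 145 (one-sample t-test, two-sided).
t = (x̄ − μ₀)/(s/√n) = (138 − 145)/(14.9/√36) = -2.819
df = n − 1 = 35
Two-sided p-value ≈ 0.0079
Since p ≈ 0.0079 < α = 0.1, reject H0; the evidence is statistically significant.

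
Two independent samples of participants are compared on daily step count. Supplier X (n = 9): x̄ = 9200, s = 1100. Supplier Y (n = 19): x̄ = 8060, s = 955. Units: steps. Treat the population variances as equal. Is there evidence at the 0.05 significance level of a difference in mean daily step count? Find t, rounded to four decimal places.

Let group 1 = supplier X, group 2 = supplier Y. H0: μ_1 = μ_2; H1: μ_1 ≠ μ_2 (two-sample pooled-variance t-test, two-sided).
s_p² = [(9−1)·1100² + (19−1)·955²]/(9+19−2) = 1003710
t = (9200 − 8060)/√[1003710·(1/9 + 1/19)] = 2.8120
df = n₁ + n₂ − 2 = 26
Two-sided p-value ≈ 0.0092
Since p ≈ 0.0092 < α = 0.05, reject H0; the evidence is statistically significant.

2.8120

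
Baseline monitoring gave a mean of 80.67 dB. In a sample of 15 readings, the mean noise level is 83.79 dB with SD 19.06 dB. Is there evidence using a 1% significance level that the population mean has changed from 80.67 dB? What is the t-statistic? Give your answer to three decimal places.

H0: μ = 80.67; H1: μ ≠ 80.67 (one-sample t-test, two-sided).
t = (x̄ − μ₀)/(s/√n) = (83.79 − 80.67)/(19.06/√15) = 0.634
df = n − 1 = 14
Two-sided p-value ≈ 0.536
Since p ≈ 0.536 > α = 0.01, fail to reject H0; the data do not provide sufficient evidence against H0.

0.634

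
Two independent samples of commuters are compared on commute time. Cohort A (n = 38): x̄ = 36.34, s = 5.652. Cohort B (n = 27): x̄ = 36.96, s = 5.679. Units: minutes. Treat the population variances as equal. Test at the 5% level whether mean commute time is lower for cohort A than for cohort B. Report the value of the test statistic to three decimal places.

Let group 1 = cohort A, group 2 = cohort B. H0: μ_1 = μ_2; H1: μ_1 < μ_2 (two-sample pooled-variance t-test, left-tailed).
s_p² = [(38−1)·5.652² + (27−1)·5.679²]/(38+27−2) = 32.0714
t = (36.34 − 36.96)/√[32.0714·(1/38 + 1/27)] = -0.435
df = n₁ + n₂ − 2 = 63
p-value = P(T ≤ -0.435) ≈ 0.333
Since p ≈ 0.333 > α = 0.05, fail to reject H0; the data do not provide sufficient evidence against H0.

-0.435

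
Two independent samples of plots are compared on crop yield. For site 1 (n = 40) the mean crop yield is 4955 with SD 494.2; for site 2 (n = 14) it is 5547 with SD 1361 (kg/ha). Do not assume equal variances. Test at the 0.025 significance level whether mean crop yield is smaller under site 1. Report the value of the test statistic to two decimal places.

Let group 1 = site 1, group 2 = site 2. H0: μ_1 = μ_2; H1: μ_1 < μ_2 (Welch's two-sample t-test, left-tailed).
t = (x̄_1 − x̄_2)/√(s_1²/n_1 + s_2²/n_2) = (4955 − 5547)/√(494.2²/40 + 1361²/14) = -1.59
Welch–Satterthwaite df ≈ 14.22
p-value = P(T ≤ -1.59) ≈ 0.0668
Since p ≈ 0.0668 > α = 0.025, fail to reject H0; the evidence is not statistically significant.

-1.59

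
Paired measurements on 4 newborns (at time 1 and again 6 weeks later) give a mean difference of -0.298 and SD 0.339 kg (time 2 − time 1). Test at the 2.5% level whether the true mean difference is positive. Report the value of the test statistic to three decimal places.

-1.758

H0: μ_d = 0; H1: μ_d > 0 (paired t-test on the differences, right-tailed).
t = d̄/(s_d/√n) = -0.298/(0.339/√4) = -1.758
df = n − 1 = 3
p-value = P(T ≥ -1.758) ≈ 0.9115
Since p ≈ 0.9115 > α = 0.025, fail to reject H0; the evidence is not statistically significant.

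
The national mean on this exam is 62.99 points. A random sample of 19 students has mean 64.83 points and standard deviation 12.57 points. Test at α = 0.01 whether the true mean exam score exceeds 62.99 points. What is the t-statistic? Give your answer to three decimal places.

0.638

H0: μ = 62.99; H1: μ > 62.99 (one-sample t-test, right-tailed).
t = (x̄ − μ₀)/(s/√n) = (64.83 − 62.99)/(12.57/√19) = 0.638
df = n − 1 = 18
p-value = P(T ≥ 0.638) ≈ 0.2657
Since p ≈ 0.2657 > α = 0.01, fail to reject H0; the evidence is not statistically significant.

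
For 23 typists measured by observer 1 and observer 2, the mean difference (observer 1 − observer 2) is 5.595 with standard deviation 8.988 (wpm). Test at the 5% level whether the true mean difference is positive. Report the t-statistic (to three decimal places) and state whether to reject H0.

t = 2.985; reject H0

H0: μ_d = 0; H1: μ_d > 0 (paired t-test on the differences, right-tailed).
t = d̄/(s_d/√n) = 5.595/(8.988/√23) = 2.985
df = n − 1 = 22
p-value = P(T ≥ 2.985) ≈ 0.003
Since p ≈ 0.003 < α = 0.05, reject H0; the data support H1.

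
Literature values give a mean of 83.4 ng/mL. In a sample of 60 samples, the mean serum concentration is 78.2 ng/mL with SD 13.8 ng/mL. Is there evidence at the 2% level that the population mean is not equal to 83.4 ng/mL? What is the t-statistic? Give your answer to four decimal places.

H0: μ = 83.4; H1: μ ≠ 83.4 (one-sample t-test, two-sided).
t = (x̄ − μ₀)/(s/√n) = (78.2 − 83.4)/(13.8/√60) = -2.9188
df = n − 1 = 59
Two-sided p-value ≈ 0.0050
Since p ≈ 0.0050 < α = 0.02, reject H0; the evidence is statistically significant.

-2.9188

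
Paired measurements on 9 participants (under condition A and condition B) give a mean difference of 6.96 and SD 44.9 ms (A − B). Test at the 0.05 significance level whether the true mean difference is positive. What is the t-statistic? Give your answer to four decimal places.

0.4650

H0: μ_d = 0; H1: μ_d > 0 (paired t-test on the differences, right-tailed).
t = d̄/(s_d/√n) = 6.96/(44.9/√9) = 0.4650
df = n − 1 = 8
p-value = P(T ≥ 0.4650) ≈ 0.327
Since p ≈ 0.327 > α = 0.05, fail to reject H0; the data do not provide sufficient evidence against H0.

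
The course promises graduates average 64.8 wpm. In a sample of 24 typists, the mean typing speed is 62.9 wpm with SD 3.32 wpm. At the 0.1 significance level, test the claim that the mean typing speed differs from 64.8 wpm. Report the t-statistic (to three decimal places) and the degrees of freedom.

t = -2.804, df = 23

H0: μ = 64.8; H1: μ ≠ 64.8 (one-sample t-test, two-sided).
t = (x̄ − μ₀)/(s/√n) = (62.9 − 64.8)/(3.32/√24) = -2.804
df = n − 1 = 23
Two-sided p-value ≈ 0.0101
Since p ≈ 0.0101 < α = 0.1, reject H0; the data support H1.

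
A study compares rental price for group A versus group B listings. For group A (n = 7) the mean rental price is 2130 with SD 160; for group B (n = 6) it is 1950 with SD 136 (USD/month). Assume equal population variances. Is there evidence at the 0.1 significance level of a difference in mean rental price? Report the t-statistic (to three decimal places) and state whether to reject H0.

Let group 1 = group A, group 2 = group B. H0: μ_1 = μ_2; H1: μ_1 ≠ μ_2 (two-sample pooled-variance t-test, two-sided).
s_p² = [(7−1)·160² + (6−1)·136²]/(7+6−2) = 22370.9
t = (2130 − 1950)/√[22370.9·(1/7 + 1/6)] = 2.163
df = n₁ + n₂ − 2 = 11
Two-sided p-value ≈ 0.0534
Since p ≈ 0.0534 < α = 0.1, reject H0; the evidence is statistically significant.

t = 2.163; reject H0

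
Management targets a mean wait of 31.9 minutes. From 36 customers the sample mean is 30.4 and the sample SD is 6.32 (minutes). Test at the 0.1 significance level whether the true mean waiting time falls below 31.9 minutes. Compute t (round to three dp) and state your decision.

H0: μ = 31.9; H1: μ < 31.9 (one-sample t-test, left-tailed).
t = (x̄ − μ₀)/(s/√n) = (30.4 − 31.9)/(6.32/√36) = -1.424
df = n − 1 = 35
p-value = P(T ≤ -1.424) ≈ 0.082
Since p ≈ 0.082 < α = 0.1, reject H0; the data support H1.

t = -1.424; reject H0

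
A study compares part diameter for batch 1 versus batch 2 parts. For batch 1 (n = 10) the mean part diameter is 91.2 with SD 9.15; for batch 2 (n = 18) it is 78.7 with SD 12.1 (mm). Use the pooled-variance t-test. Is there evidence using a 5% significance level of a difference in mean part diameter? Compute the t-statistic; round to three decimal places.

2.838

Let group 1 = batch 1, group 2 = batch 2. H0: μ_1 = μ_2; H1: μ_1 ≠ μ_2 (two-sample pooled-variance t-test, two-sided).
s_p² = [(10−1)·9.15² + (18−1)·12.1²]/(10+18−2) = 124.71
t = (91.2 − 78.7)/√[124.71·(1/10 + 1/18)] = 2.838
df = n₁ + n₂ − 2 = 26
Two-sided p-value ≈ 0.0087
Since p ≈ 0.0087 < α = 0.05, reject H0; the evidence is statistically significant.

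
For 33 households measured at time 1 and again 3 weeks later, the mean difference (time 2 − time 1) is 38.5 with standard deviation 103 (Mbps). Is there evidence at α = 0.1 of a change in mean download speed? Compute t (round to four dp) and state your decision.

t = 2.1472; reject H0

H0: μ_d = 0; H1: μ_d ≠ 0 (paired t-test on the differences, two-sided).
t = d̄/(s_d/√n) = 38.5/(103/√33) = 2.1472
df = n − 1 = 32
Two-sided p-value ≈ 0.0395
Since p ≈ 0.0395 < α = 0.1, reject H0; the evidence is statistically significant.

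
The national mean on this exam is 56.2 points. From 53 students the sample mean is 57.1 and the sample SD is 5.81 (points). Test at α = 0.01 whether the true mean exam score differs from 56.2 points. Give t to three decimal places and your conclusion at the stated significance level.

t = 1.128; fail to reject H0

H0: μ = 56.2; H1: μ ≠ 56.2 (one-sample t-test, two-sided).
t = (x̄ − μ₀)/(s/√n) = (57.1 − 56.2)/(5.81/√53) = 1.128
df = n − 1 = 52
Two-sided p-value ≈ 0.2646
Since p ≈ 0.2646 > α = 0.01, fail to reject H0; the evidence is not statistically significant.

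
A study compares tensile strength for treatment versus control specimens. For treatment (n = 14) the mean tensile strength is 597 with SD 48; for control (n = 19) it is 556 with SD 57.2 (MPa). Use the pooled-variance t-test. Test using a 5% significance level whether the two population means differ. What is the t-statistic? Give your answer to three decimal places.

2.174

Let group 1 = treatment, group 2 = control. H0: μ_1 = μ_2; H1: μ_1 ≠ μ_2 (two-sample pooled-variance t-test, two-sided).
s_p² = [(14−1)·48² + (19−1)·57.2²]/(14+19−2) = 2865.97
t = (597 − 556)/√[2865.97·(1/14 + 1/19)] = 2.174
df = n₁ + n₂ − 2 = 31
Two-sided p-value ≈ 0.0374
Since p ≈ 0.0374 < α = 0.05, reject H0; the data support H1.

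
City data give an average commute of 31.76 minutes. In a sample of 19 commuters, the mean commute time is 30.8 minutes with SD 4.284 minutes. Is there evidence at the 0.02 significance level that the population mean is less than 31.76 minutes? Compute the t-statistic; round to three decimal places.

-0.977

H0: μ = 31.76; H1: μ < 31.76 (one-sample t-test, left-tailed).
t = (x̄ − μ₀)/(s/√n) = (30.8 − 31.76)/(4.284/√19) = -0.977
df = n − 1 = 18
p-value = P(T ≤ -0.977) ≈ 0.171
Since p ≈ 0.171 > α = 0.02, fail to reject H0; the data do not provide sufficient evidence against H0.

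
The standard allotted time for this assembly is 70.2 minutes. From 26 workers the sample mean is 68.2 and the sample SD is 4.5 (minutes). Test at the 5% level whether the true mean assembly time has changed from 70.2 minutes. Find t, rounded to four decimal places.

-2.2662

H0: μ = 70.2; H1: μ ≠ 70.2 (one-sample t-test, two-sided).
t = (x̄ − μ₀)/(s/√n) = (68.2 − 70.2)/(4.5/√26) = -2.2662
df = n − 1 = 25
Two-sided p-value ≈ 0.032
Since p ≈ 0.032 < α = 0.05, reject H0; the evidence is statistically significant.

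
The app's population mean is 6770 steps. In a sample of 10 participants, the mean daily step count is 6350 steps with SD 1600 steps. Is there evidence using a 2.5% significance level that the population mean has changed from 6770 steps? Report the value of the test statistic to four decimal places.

H0: μ = 6770; H1: μ ≠ 6770 (one-sample t-test, two-sided).
t = (x̄ − μ₀)/(s/√n) = (6350 − 6770)/(1600/√10) = -0.8301
df = n − 1 = 9
Two-sided p-value ≈ 0.4280
Since p ≈ 0.4280 > α = 0.025, fail to reject H0; the data do not provide sufficient evidence against H0.

-0.8301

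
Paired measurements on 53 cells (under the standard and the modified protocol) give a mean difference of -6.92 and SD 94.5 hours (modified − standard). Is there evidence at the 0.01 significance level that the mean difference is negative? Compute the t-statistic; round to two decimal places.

H0: μ_d = 0; H1: μ_d < 0 (paired t-test on the differences, left-tailed).
t = d̄/(s_d/√n) = -6.92/(94.5/√53) = -0.53
df = n − 1 = 52
p-value = P(T ≤ -0.53) ≈ 0.2981
Since p ≈ 0.2981 > α = 0.01, fail to reject H0; the evidence is not statistically significant.

-0.53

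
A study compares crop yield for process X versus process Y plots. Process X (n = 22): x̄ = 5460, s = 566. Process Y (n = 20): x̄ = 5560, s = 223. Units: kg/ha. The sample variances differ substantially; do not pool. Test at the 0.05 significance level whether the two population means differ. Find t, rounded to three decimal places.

-0.766

Let group 1 = process X, group 2 = process Y. H0: μ_1 = μ_2; H1: μ_1 ≠ μ_2 (Welch's two-sample t-test, two-sided).
t = (x̄_1 − x̄_2)/√(s_1²/n_1 + s_2²/n_2) = (5460 − 5560)/√(566²/22 + 223²/20) = -0.766
Welch–Satterthwaite df ≈ 27.89
Two-sided p-value ≈ 0.4502
Since p ≈ 0.4502 > α = 0.05, fail to reject H0; the evidence is not statistically significant.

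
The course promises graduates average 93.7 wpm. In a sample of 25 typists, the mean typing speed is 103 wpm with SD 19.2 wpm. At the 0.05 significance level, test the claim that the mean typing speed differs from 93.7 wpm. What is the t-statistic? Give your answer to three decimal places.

H0: μ = 93.7; H1: μ ≠ 93.7 (one-sample t-test, two-sided).
t = (x̄ − μ₀)/(s/√n) = (103 − 93.7)/(19.2/√25) = 2.422
df = n − 1 = 24
Two-sided p-value ≈ 0.023
Since p ≈ 0.023 < α = 0.05, reject H0; the evidence is statistically significant.

2.422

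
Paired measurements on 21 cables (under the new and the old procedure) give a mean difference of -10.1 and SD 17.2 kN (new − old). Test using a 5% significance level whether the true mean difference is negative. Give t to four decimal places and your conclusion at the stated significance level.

t = -2.6909; reject H0

H0: μ_d = 0; H1: μ_d < 0 (paired t-test on the differences, left-tailed).
t = d̄/(s_d/√n) = -10.1/(17.2/√21) = -2.6909
df = n − 1 = 20
p-value = P(T ≤ -2.6909) ≈ 0.0070
Since p ≈ 0.0070 < α = 0.05, reject H0; the evidence is statistically significant.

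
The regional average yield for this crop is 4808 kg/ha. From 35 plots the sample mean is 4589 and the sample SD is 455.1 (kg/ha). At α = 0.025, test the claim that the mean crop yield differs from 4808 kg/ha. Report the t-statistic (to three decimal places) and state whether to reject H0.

t = -2.847; reject H0

H0: μ = 4808; H1: μ ≠ 4808 (one-sample t-test, two-sided).
t = (x̄ − μ₀)/(s/√n) = (4589 − 4808)/(455.1/√35) = -2.847
df = n − 1 = 34
Two-sided p-value ≈ 0.0074
Since p ≈ 0.0074 < α = 0.025, reject H0; the evidence is statistically significant.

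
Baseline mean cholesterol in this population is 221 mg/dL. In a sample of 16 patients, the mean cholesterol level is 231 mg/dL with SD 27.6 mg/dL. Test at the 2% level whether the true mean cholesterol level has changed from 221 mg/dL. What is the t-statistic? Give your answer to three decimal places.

H0: μ = 221; H1: μ ≠ 221 (one-sample t-test, two-sided).
t = (x̄ − μ₀)/(s/√n) = (231 − 221)/(27.6/√16) = 1.449
df = n − 1 = 15
Two-sided p-value ≈ 0.1678
Since p ≈ 0.1678 > α = 0.02, fail to reject H0; the evidence is not statistically significant.

1.449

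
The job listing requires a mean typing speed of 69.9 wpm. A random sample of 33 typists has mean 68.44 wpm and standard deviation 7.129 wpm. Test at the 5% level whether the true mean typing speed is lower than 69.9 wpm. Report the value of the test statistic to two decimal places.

-1.18

H0: μ = 69.9; H1: μ < 69.9 (one-sample t-test, left-tailed).
t = (x̄ − μ₀)/(s/√n) = (68.44 − 69.9)/(7.129/√33) = -1.18
df = n − 1 = 32
p-value = P(T ≤ -1.18) ≈ 0.1240
Since p ≈ 0.1240 > α = 0.05, fail to reject H0; the evidence is not statistically significant.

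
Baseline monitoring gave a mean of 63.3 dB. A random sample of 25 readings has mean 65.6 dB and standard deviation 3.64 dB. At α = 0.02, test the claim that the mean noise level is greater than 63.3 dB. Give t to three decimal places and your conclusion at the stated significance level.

H0: μ = 63.3; H1: μ > 63.3 (one-sample t-test, right-tailed).
t = (x̄ − μ₀)/(s/√n) = (65.6 − 63.3)/(3.64/√25) = 3.159
df = n − 1 = 24
p-value = P(T ≥ 3.159) ≈ 0.0021
Since p ≈ 0.0021 < α = 0.02, reject H0; the data support H1.

t = 3.159; reject H0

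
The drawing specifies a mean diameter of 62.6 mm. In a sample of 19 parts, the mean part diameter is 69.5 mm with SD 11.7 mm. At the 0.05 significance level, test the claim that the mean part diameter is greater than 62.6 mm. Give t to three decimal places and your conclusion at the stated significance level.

t = 2.571; reject H0

H0: μ = 62.6; H1: μ > 62.6 (one-sample t-test, right-tailed).
t = (x̄ − μ₀)/(s/√n) = (69.5 − 62.6)/(11.7/√19) = 2.571
df = n − 1 = 18
p-value = P(T ≥ 2.571) ≈ 0.010
Since p ≈ 0.010 < α = 0.05, reject H0; the data support H1.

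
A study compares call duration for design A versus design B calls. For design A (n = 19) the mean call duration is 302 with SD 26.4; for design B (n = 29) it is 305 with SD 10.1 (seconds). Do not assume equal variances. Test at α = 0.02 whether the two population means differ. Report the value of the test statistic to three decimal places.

-0.473

Let group 1 = design A, group 2 = design B. H0: μ_1 = μ_2; H1: μ_1 ≠ μ_2 (Welch's two-sample t-test, two-sided).
t = (x̄_1 − x̄_2)/√(s_1²/n_1 + s_2²/n_2) = (302 − 305)/√(26.4²/19 + 10.1²/29) = -0.473
Welch–Satterthwaite df ≈ 21.49
Two-sided p-value ≈ 0.6409
Since p ≈ 0.6409 > α = 0.02, fail to reject H0; the evidence is not statistically significant.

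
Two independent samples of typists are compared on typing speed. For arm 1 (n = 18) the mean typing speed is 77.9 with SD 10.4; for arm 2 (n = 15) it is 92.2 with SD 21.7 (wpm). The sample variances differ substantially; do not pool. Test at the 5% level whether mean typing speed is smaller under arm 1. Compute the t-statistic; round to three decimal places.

Let group 1 = arm 1, group 2 = arm 2. H0: μ_1 = μ_2; H1: μ_1 < μ_2 (Welch's two-sample t-test, left-tailed).
t = (x̄_1 − x̄_2)/√(s_1²/n_1 + s_2²/n_2) = (77.9 − 92.2)/√(10.4²/18 + 21.7²/15) = -2.338
Welch–Satterthwaite df ≈ 19.29
p-value = P(T ≤ -2.338) ≈ 0.0151
Since p ≈ 0.0151 < α = 0.05, reject H0; the evidence is statistically significant.

-2.338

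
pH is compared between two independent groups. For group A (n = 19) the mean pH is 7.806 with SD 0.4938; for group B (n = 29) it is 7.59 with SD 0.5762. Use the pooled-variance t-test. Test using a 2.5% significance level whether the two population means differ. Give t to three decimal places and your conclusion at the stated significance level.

Let group 1 = group A, group 2 = group B. H0: μ_1 = μ_2; H1: μ_1 ≠ μ_2 (two-sample pooled-variance t-test, two-sided).
s_p² = [(19−1)·0.4938² + (29−1)·0.5762²]/(19+29−2) = 0.297506
t = (7.806 − 7.59)/√[0.297506·(1/19 + 1/29)] = 1.342
df = n₁ + n₂ − 2 = 46
Two-sided p-value ≈ 0.1863
Since p ≈ 0.1863 > α = 0.025, fail to reject H0; the data do not provide sufficient evidence against H0.

t = 1.342; fail to reject H0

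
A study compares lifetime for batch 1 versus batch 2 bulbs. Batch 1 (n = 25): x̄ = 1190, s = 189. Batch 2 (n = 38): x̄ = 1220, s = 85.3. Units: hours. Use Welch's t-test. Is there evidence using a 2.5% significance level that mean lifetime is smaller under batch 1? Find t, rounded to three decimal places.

Let group 1 = batch 1, group 2 = batch 2. H0: μ_1 = μ_2; H1: μ_1 < μ_2 (Welch's two-sample t-test, left-tailed).
t = (x̄_1 − x̄_2)/√(s_1²/n_1 + s_2²/n_2) = (1190 − 1220)/√(189²/25 + 85.3²/38) = -0.745
Welch–Satterthwaite df ≈ 30.51
p-value = P(T ≤ -0.745) ≈ 0.2309
Since p ≈ 0.2309 > α = 0.025, fail to reject H0; the data do not provide sufficient evidence against H0.

-0.745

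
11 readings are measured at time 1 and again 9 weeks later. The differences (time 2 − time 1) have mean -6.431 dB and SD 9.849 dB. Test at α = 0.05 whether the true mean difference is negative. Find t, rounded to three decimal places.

-2.166

H0: μ_d = 0; H1: μ_d < 0 (paired t-test on the differences, left-tailed).
t = d̄/(s_d/√n) = -6.431/(9.849/√11) = -2.166
df = n − 1 = 10
p-value = P(T ≤ -2.166) ≈ 0.0278
Since p ≈ 0.0278 < α = 0.05, reject H0; the data support H1.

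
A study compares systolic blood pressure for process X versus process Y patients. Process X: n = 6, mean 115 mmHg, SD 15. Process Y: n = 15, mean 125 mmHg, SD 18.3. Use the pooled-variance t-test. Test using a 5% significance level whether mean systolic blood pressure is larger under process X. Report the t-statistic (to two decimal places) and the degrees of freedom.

t = -1.18, df = 19

Let group 1 = process X, group 2 = process Y. H0: μ_1 = μ_2; H1: μ_1 > μ_2 (two-sample pooled-variance t-test, right-tailed).
s_p² = [(6−1)·15² + (15−1)·18.3²]/(6+15−2) = 305.972
t = (115 − 125)/√[305.972·(1/6 + 1/15)] = -1.18
df = n₁ + n₂ − 2 = 19
p-value = P(T ≥ -1.18) ≈ 0.8744
Since p ≈ 0.8744 > α = 0.05, fail to reject H0; the data do not provide sufficient evidence against H0.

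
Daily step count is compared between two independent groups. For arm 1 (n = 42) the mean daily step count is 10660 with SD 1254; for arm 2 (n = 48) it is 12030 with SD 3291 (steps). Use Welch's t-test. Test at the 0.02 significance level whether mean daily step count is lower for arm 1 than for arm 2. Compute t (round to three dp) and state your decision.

t = -2.671; reject H0

Let group 1 = arm 1, group 2 = arm 2. H0: μ_1 = μ_2; H1: μ_1 < μ_2 (Welch's two-sample t-test, left-tailed).
t = (x̄_1 − x̄_2)/√(s_1²/n_1 + s_2²/n_2) = (10660 − 12030)/√(1254²/42 + 3291²/48) = -2.671
Welch–Satterthwaite df ≈ 61.94
p-value = P(T ≤ -2.671) ≈ 0.0048
Since p ≈ 0.0048 < α = 0.02, reject H0; the data support H1.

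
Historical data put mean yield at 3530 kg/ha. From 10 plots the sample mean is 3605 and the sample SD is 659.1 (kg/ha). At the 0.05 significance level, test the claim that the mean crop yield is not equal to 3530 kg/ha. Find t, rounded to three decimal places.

0.360

H0: μ = 3530; H1: μ ≠ 3530 (one-sample t-test, two-sided).
t = (x̄ − μ₀)/(s/√n) = (3605 − 3530)/(659.1/√10) = 0.360
df = n − 1 = 9
Two-sided p-value ≈ 0.727
Since p ≈ 0.727 > α = 0.05, fail to reject H0; the evidence is not statistically significant.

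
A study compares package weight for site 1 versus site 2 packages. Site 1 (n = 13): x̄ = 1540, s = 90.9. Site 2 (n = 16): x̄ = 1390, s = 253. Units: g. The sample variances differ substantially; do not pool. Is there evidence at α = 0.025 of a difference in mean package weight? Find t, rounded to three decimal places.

Let group 1 = site 1, group 2 = site 2. H0: μ_1 = μ_2; H1: μ_1 ≠ μ_2 (Welch's two-sample t-test, two-sided).
t = (x̄_1 − x̄_2)/√(s_1²/n_1 + s_2²/n_2) = (1540 − 1390)/√(90.9²/13 + 253²/16) = 2.203
Welch–Satterthwaite df ≈ 19.53
Two-sided p-value ≈ 0.0398
Since p ≈ 0.0398 > α = 0.025, fail to reject H0; the evidence is not statistically significant.

2.203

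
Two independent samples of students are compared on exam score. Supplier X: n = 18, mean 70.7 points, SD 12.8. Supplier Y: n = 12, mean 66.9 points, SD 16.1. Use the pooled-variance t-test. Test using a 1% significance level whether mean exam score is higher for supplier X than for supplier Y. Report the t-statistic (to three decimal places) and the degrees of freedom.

Let group 1 = supplier X, group 2 = supplier Y. H0: μ_1 = μ_2; H1: μ_1 > μ_2 (two-sample pooled-variance t-test, right-tailed).
s_p² = [(18−1)·12.8² + (12−1)·16.1²]/(18+12−2) = 201.307
t = (70.7 − 66.9)/√[201.307·(1/18 + 1/12)] = 0.719
df = n₁ + n₂ − 2 = 28
p-value = P(T ≥ 0.719) ≈ 0.2392
Since p ≈ 0.2392 > α = 0.01, fail to reject H0; the evidence is not statistically significant.

t = 0.719, df = 28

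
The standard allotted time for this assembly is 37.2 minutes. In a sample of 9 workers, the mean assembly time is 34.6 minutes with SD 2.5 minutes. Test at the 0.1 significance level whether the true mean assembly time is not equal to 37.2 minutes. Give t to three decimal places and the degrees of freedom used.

H0: μ = 37.2; H1: μ ≠ 37.2 (one-sample t-test, two-sided).
t = (x̄ − μ₀)/(s/√n) = (34.6 − 37.2)/(2.5/√9) = -3.120
df = n − 1 = 8
Two-sided p-value ≈ 0.0142
Since p ≈ 0.0142 < α = 0.1, reject H0; the evidence is statistically significant.

t = -3.120, df = 8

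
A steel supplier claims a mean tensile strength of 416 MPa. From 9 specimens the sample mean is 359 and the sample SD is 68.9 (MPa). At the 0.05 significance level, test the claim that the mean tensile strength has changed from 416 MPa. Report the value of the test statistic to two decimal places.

-2.48

H0: μ = 416; H1: μ ≠ 416 (one-sample t-test, two-sided).
t = (x̄ − μ₀)/(s/√n) = (359 − 416)/(68.9/√9) = -2.48
df = n − 1 = 8
Two-sided p-value ≈ 0.038
Since p ≈ 0.038 < α = 0.05, reject H0; the evidence is statistically significant.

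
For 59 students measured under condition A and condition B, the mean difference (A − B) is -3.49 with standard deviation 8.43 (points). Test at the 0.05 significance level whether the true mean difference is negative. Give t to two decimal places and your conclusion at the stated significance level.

H0: μ_d = 0; H1: μ_d < 0 (paired t-test on the differences, left-tailed).
t = d̄/(s_d/√n) = -3.49/(8.43/√59) = -3.18
df = n − 1 = 58
p-value = P(T ≤ -3.18) ≈ 0.0012
Since p ≈ 0.0012 < α = 0.05, reject H0; the data support H1.

t = -3.18; reject H0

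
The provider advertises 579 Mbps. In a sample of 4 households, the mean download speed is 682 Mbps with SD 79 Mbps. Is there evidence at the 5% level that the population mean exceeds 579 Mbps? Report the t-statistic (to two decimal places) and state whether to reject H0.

H0: μ = 579; H1: μ > 579 (one-sample t-test, right-tailed).
t = (x̄ − μ₀)/(s/√n) = (682 − 579)/(79/√4) = 2.61
df = n − 1 = 3
p-value = P(T ≥ 2.61) ≈ 0.0399
Since p ≈ 0.0399 < α = 0.05, reject H0; the data support H1.

t = 2.61; reject H0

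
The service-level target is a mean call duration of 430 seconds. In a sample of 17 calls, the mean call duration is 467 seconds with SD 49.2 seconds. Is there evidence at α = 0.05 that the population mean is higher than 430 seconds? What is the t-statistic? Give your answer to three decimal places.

3.101

H0: μ = 430; H1: μ > 430 (one-sample t-test, right-tailed).
t = (x̄ − μ₀)/(s/√n) = (467 − 430)/(49.2/√17) = 3.101
df = n − 1 = 16
p-value = P(T ≥ 3.101) ≈ 0.0034
Since p ≈ 0.0034 < α = 0.05, reject H0; the data support H1.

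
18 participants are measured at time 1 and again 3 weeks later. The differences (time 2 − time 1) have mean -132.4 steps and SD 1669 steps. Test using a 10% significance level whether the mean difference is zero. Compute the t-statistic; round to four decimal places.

H0: μ_d = 0; H1: μ_d ≠ 0 (paired t-test on the differences, two-sided).
t = d̄/(s_d/√n) = -132.4/(1669/√18) = -0.3366
df = n − 1 = 17
Two-sided p-value ≈ 0.741
Since p ≈ 0.741 > α = 0.1, fail to reject H0; the data do not provide sufficient evidence against H0.

-0.3366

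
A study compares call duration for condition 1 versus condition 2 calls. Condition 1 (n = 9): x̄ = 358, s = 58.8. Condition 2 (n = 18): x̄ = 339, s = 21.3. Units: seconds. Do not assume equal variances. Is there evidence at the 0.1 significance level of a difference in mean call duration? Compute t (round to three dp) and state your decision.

t = 0.939; fail to reject H0

Let group 1 = condition 1, group 2 = condition 2. H0: μ_1 = μ_2; H1: μ_1 ≠ μ_2 (Welch's two-sample t-test, two-sided).
t = (x̄_1 − x̄_2)/√(s_1²/n_1 + s_2²/n_2) = (358 − 339)/√(58.8²/9 + 21.3²/18) = 0.939
Welch–Satterthwaite df ≈ 9.07
Two-sided p-value ≈ 0.372
Since p ≈ 0.372 > α = 0.1, fail to reject H0; the data do not provide sufficient evidence against H0.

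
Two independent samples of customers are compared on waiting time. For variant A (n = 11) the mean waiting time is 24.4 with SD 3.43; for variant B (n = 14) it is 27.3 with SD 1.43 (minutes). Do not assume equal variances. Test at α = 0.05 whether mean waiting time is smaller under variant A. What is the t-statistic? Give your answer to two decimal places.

Let group 1 = variant A, group 2 = variant B. H0: μ_1 = μ_2; H1: μ_1 < μ_2 (Welch's two-sample t-test, left-tailed).
t = (x̄_1 − x̄_2)/√(s_1²/n_1 + s_2²/n_2) = (24.4 − 27.3)/√(3.43²/11 + 1.43²/14) = -2.63
Welch–Satterthwaite df ≈ 12.74
p-value = P(T ≤ -2.63) ≈ 0.0105
Since p ≈ 0.0105 < α = 0.05, reject H0; the evidence is statistically significant.

-2.63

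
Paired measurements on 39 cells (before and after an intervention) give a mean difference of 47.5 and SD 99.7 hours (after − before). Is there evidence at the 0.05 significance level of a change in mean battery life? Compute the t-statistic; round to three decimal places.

2.975

H0: μ_d = 0; H1: μ_d ≠ 0 (paired t-test on the differences, two-sided).
t = d̄/(s_d/√n) = 47.5/(99.7/√39) = 2.975
df = n − 1 = 38
Two-sided p-value ≈ 0.0051
Since p ≈ 0.0051 < α = 0.05, reject H0; the data support H1.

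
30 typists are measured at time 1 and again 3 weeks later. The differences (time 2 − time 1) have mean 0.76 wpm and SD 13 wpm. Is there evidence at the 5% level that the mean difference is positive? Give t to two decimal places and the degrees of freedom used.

H0: μ_d = 0; H1: μ_d > 0 (paired t-test on the differences, right-tailed).
t = d̄/(s_d/√n) = 0.76/(13/√30) = 0.32
df = n − 1 = 29
p-value = P(T ≥ 0.32) ≈ 0.376
Since p ≈ 0.376 > α = 0.05, fail to reject H0; the evidence is not statistically significant.

t = 0.32, df = 29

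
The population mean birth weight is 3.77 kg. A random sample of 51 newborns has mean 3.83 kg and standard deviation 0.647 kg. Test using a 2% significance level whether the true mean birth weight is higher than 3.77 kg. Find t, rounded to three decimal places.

H0: μ = 3.77; H1: μ > 3.77 (one-sample t-test, right-tailed).
t = (x̄ − μ₀)/(s/√n) = (3.83 − 3.77)/(0.647/√51) = 0.662
df = n − 1 = 50
p-value = P(T ≥ 0.662) ≈ 0.2554
Since p ≈ 0.2554 > α = 0.02, fail to reject H0; the evidence is not statistically significant.

0.662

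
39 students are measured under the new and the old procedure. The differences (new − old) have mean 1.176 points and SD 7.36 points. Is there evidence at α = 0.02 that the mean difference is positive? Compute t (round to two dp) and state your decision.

H0: μ_d = 0; H1: μ_d > 0 (paired t-test on the differences, right-tailed).
t = d̄/(s_d/√n) = 1.176/(7.36/√39) = 1.00
df = n − 1 = 38
p-value = P(T ≥ 1.00) ≈ 0.1623
Since p ≈ 0.1623 > α = 0.02, fail to reject H0; the evidence is not statistically significant.

t = 1.00; fail to reject H0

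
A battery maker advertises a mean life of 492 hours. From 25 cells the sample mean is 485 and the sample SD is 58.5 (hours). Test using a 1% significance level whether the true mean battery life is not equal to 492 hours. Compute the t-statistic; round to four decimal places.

-0.5983

H0: μ = 492; H1: μ ≠ 492 (one-sample t-test, two-sided).
t = (x̄ − μ₀)/(s/√n) = (485 − 492)/(58.5/√25) = -0.5983
df = n − 1 = 24
Two-sided p-value ≈ 0.555
Since p ≈ 0.555 > α = 0.01, fail to reject H0; the evidence is not statistically significant.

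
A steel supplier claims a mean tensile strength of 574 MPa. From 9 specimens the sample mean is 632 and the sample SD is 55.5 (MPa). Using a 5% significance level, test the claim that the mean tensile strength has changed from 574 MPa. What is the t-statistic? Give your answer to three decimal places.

3.135

H0: μ = 574; H1: μ ≠ 574 (one-sample t-test, two-sided).
t = (x̄ − μ₀)/(s/√n) = (632 − 574)/(55.5/√9) = 3.135
df = n − 1 = 8
Two-sided p-value ≈ 0.014
Since p ≈ 0.014 < α = 0.05, reject H0; the evidence is statistically significant.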